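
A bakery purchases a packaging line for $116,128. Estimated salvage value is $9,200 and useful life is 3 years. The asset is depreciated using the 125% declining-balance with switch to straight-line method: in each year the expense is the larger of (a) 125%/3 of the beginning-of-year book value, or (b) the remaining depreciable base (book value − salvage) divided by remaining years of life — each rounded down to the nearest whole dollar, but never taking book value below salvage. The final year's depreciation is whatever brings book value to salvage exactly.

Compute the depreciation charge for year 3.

$29,271

Depreciable base = $116,128 − $9,200 = $106,928.
Year 1: DB = ⌊$116,128 × 125%/3⌋ = $48,386; SL = ⌊$106,928/3⌋ = $35,642 → take DB $48,386. Book value $67,742.
Year 2: DB = ⌊$67,742 × 125%/3⌋ = $28,225; SL = ⌊$58,542/2⌋ = $29,271 → take SL $29,271. Book value $38,471.
Year 3 (final): $38,471 − $9,200 = $29,271. Book value $9,200.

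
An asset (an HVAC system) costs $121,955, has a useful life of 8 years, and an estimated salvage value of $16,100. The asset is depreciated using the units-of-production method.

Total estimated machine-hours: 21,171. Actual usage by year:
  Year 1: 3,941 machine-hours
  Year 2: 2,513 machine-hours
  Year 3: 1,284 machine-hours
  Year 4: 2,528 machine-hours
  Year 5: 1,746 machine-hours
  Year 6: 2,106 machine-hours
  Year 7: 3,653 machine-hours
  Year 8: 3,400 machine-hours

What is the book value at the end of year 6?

Depreciable base = $121,955 − $16,100 = $105,855.
Rate = $105,855 / 21,171 machine-hours = $5 per machine-hour.
Year 1: 3,941 × $5 = $19,705. Book value $102,250.
Year 2: 2,513 × $5 = $12,565. Book value $89,685.
Year 3: 1,284 × $5 = $6,420. Book value $83,265.
Year 4: 2,528 × $5 = $12,640. Book value $70,625.
Year 5: 1,746 × $5 = $8,730. Book value $61,895.
Year 6: 2,106 × $5 = $10,530. Book value $51,365.

$51,365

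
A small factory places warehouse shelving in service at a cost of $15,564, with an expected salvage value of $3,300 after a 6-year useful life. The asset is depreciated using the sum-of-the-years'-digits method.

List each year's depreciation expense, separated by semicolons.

Depreciable base = $15,564 − $3,300 = $12,264.
Sum of the years' digits = 6+5+4+3+2+1 = 21.
Year 1: $12,264 × 6/21 = $3,504. Book value $12,060.
Year 2: $12,264 × 5/21 = $2,920. Book value $9,140.
Year 3: $12,264 × 4/21 = $2,336. Book value $6,804.
Year 4: $12,264 × 3/21 = $1,752. Book value $5,052.
Year 5: $12,264 × 2/21 = $1,168. Book value $3,884.
Year 6: $12,264 × 1/21 = $584. Book value $3,300.

$3,504; $2,920; $2,336; $1,752; $1,168; $584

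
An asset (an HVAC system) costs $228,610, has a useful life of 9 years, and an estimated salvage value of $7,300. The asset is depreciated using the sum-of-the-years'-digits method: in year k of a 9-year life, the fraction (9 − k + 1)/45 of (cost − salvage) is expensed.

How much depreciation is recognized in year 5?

$24,590

Depreciable base = $228,610 − $7,300 = $221,310.
Sum of the years' digits = 9+8+7+6+5+4+3+2+1 = 45.
Year 1: $221,310 × 9/45 = $44,262. Book value $184,348.
Year 2: $221,310 × 8/45 = $39,344. Book value $145,004.
Year 3: $221,310 × 7/45 = $34,426. Book value $110,578.
Year 4: $221,310 × 6/45 = $29,508. Book value $81,070.
Year 5: $221,310 × 5/45 = $24,590. Book value $56,480.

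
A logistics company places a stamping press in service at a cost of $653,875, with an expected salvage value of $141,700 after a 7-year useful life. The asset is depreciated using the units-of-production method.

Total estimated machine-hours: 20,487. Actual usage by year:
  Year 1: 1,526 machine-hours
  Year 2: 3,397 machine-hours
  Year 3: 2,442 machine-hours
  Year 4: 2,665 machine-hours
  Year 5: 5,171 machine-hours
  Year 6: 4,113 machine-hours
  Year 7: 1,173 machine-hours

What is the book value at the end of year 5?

$273,850

Depreciable base = $653,875 − $141,700 = $512,175.
Rate = $512,175 / 20,487 machine-hours = $25 per machine-hour.
Year 1: 1,526 × $25 = $38,150. Book value $615,725.
Year 2: 3,397 × $25 = $84,925. Book value $530,800.
Year 3: 2,442 × $25 = $61,050. Book value $469,750.
Year 4: 2,665 × $25 = $66,625. Book value $403,125.
Year 5: 5,171 × $25 = $129,275. Book value $273,850.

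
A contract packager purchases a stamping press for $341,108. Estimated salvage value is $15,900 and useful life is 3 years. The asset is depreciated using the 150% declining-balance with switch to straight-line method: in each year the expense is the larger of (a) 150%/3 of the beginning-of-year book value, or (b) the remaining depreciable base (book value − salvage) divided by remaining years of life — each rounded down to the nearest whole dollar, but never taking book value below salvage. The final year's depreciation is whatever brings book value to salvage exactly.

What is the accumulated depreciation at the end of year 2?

$255,831

Depreciable base = $341,108 − $15,900 = $325,208.
Year 1: DB = ⌊$341,108 × 150%/3⌋ = $170,554; SL = ⌊$325,208/3⌋ = $108,402 → take DB $170,554. Book value $170,554.
Year 2: DB = ⌊$170,554 × 150%/3⌋ = $85,277; SL = ⌊$154,654/2⌋ = $77,327 → take DB $85,277. Book value $85,277.
Accumulated through year 2 = $341,108 − $85,277 = $255,831.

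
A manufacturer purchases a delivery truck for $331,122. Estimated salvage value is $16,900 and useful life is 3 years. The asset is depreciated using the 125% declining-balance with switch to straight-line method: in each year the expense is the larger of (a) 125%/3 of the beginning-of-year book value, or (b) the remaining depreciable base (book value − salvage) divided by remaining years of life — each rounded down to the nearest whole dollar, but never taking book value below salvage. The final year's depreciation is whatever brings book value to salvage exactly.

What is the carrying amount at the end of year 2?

Depreciable base = $331,122 − $16,900 = $314,222.
Year 1: DB = ⌊$331,122 × 125%/3⌋ = $137,967; SL = ⌊$314,222/3⌋ = $104,740 → take DB $137,967. Book value $193,155.
Year 2: DB = ⌊$193,155 × 125%/3⌋ = $80,481; SL = ⌊$176,255/2⌋ = $88,127 → take SL $88,127. Book value $105,028.

$105,028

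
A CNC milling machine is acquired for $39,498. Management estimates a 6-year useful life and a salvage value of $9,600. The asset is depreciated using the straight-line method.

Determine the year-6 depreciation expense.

Depreciable base = $39,498 − $9,600 = $29,898.
Annual expense = $29,898 / 6 = $4,983.

$4,983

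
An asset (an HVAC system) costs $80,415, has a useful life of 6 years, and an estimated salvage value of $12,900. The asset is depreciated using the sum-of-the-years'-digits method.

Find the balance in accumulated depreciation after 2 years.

$35,365

Depreciable base = $80,415 − $12,900 = $67,515.
Sum of the years' digits = 6+5+4+3+2+1 = 21.
Year 1: $67,515 × 6/21 = $19,290. Book value $61,125.
Year 2: $67,515 × 5/21 = $16,075. Book value $45,050.
Accumulated through year 2 = $80,415 − $45,050 = $35,365.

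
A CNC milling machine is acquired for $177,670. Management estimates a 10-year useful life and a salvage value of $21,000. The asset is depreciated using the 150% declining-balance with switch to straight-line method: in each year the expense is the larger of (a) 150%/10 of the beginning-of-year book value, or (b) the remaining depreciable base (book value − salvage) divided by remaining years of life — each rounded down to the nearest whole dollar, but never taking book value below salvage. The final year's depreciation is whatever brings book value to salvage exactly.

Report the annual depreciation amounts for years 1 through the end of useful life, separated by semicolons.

Depreciable base = $177,670 − $21,000 = $156,670.
Year 1: DB = ⌊$177,670 × 150%/10⌋ = $26,650; SL = ⌊$156,670/10⌋ = $15,667 → take DB $26,650. Book value $151,020.
Year 2: DB = ⌊$151,020 × 150%/10⌋ = $22,653; SL = ⌊$130,020/9⌋ = $14,446 → take DB $22,653. Book value $128,367.
Year 3: DB = ⌊$128,367 × 150%/10⌋ = $19,255; SL = ⌊$107,367/8⌋ = $13,420 → take DB $19,255. Book value $109,112.
Year 4: DB = ⌊$109,112 × 150%/10⌋ = $16,366; SL = ⌊$88,112/7⌋ = $12,587 → take DB $16,366. Book value $92,746.
Year 5: DB = ⌊$92,746 × 150%/10⌋ = $13,911; SL = ⌊$71,746/6⌋ = $11,957 → take DB $13,911. Book value $78,835.
Year 6: DB = ⌊$78,835 × 150%/10⌋ = $11,825; SL = ⌊$57,835/5⌋ = $11,567 → take DB $11,825. Book value $67,010.
Year 7: DB = ⌊$67,010 × 150%/10⌋ = $10,051; SL = ⌊$46,010/4⌋ = $11,502 → take SL $11,502. Book value $55,508.
Year 8: DB = ⌊$55,508 × 150%/10⌋ = $8,326; SL = ⌊$34,508/3⌋ = $11,502 → take SL $11,502. Book value $44,006.
Year 9: DB = ⌊$44,006 × 150%/10⌋ = $6,600; SL = ⌊$23,006/2⌋ = $11,503 → take SL $11,503. Book value $32,503.
Year 10 (final): $32,503 − $21,000 = $11,503. Book value $21,000.

$26,650; $22,653; $19,255; $16,366; $13,911; $11,825; $11,502; $11,502; $11,503; $11,503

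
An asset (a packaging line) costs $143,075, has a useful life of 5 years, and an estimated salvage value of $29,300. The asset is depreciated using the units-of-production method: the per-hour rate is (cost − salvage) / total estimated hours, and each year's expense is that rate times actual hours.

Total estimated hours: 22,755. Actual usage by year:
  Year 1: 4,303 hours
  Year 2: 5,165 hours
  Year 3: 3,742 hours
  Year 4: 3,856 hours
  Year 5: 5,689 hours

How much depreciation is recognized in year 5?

Depreciable base = $143,075 − $29,300 = $113,775.
Rate = $113,775 / 22,755 hours = $5 per hour.
Year 1: 4,303 × $5 = $21,515. Book value $121,560.
Year 2: 5,165 × $5 = $25,825. Book value $95,735.
Year 3: 3,742 × $5 = $18,710. Book value $77,025.
Year 4: 3,856 × $5 = $19,280. Book value $57,745.
Year 5: 5,689 × $5 = $28,445. Book value $29,300.

$28,445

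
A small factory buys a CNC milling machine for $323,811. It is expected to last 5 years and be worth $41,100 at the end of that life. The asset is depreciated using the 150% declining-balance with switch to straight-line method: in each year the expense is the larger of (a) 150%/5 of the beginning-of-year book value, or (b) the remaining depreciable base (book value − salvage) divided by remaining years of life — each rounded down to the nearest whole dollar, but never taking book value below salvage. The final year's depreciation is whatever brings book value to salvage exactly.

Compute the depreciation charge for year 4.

Depreciable base = $323,811 − $41,100 = $282,711.
Year 1: DB = ⌊$323,811 × 150%/5⌋ = $97,143; SL = ⌊$282,711/5⌋ = $56,542 → take DB $97,143. Book value $226,668.
Year 2: DB = ⌊$226,668 × 150%/5⌋ = $68,000; SL = ⌊$185,568/4⌋ = $46,392 → take DB $68,000. Book value $158,668.
Year 3: DB = ⌊$158,668 × 150%/5⌋ = $47,600; SL = ⌊$117,568/3⌋ = $39,189 → take DB $47,600. Book value $111,068.
Year 4: DB = ⌊$111,068 × 150%/5⌋ = $33,320; SL = ⌊$69,968/2⌋ = $34,984 → take SL $34,984. Book value $76,084.

$34,984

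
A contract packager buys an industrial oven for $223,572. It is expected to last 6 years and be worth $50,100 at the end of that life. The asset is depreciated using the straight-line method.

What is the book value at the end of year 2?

Depreciable base = $223,572 − $50,100 = $173,472.
Annual expense = $173,472 / 6 = $28,912.
End of year 1: book value $194,660.
End of year 2: book value $165,748.

$165,748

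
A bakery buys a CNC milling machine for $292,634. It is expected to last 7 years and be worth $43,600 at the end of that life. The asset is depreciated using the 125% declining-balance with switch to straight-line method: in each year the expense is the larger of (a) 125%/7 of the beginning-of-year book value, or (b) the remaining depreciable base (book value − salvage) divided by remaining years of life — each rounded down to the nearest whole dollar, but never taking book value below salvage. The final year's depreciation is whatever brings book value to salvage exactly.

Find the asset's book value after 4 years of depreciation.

$132,547

Depreciable base = $292,634 − $43,600 = $249,034.
Year 1: DB = ⌊$292,634 × 125%/7⌋ = $52,256; SL = ⌊$249,034/7⌋ = $35,576 → take DB $52,256. Book value $240,378.
Year 2: DB = ⌊$240,378 × 125%/7⌋ = $42,924; SL = ⌊$196,778/6⌋ = $32,796 → take DB $42,924. Book value $197,454.
Year 3: DB = ⌊$197,454 × 125%/7⌋ = $35,259; SL = ⌊$153,854/5⌋ = $30,770 → take DB $35,259. Book value $162,195.
Year 4: DB = ⌊$162,195 × 125%/7⌋ = $28,963; SL = ⌊$118,595/4⌋ = $29,648 → take SL $29,648. Book value $132,547.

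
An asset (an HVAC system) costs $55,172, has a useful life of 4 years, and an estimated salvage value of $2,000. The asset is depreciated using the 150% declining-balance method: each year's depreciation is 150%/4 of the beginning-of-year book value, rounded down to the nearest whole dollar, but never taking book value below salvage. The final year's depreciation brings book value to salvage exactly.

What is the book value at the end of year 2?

Depreciable base = $55,172 − $2,000 = $53,172.
Year 1: ⌊$55,172 × 150%/4⌋ = $20,689. Book value $34,483.
Year 2: ⌊$34,483 × 150%/4⌋ = $12,931. Book value $21,552.

$21,552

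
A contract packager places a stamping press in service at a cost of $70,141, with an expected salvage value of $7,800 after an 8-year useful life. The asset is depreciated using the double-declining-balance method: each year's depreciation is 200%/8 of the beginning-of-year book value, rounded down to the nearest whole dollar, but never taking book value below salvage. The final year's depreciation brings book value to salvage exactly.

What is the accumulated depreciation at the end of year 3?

$40,549

Depreciable base = $70,141 − $7,800 = $62,341.
Year 1: ⌊$70,141 × 200%/8⌋ = $17,535. Book value $52,606.
Year 2: ⌊$52,606 × 200%/8⌋ = $13,151. Book value $39,455.
Year 3: ⌊$39,455 × 200%/8⌋ = $9,863. Book value $29,592.
Accumulated through year 3 = $70,141 − $29,592 = $40,549.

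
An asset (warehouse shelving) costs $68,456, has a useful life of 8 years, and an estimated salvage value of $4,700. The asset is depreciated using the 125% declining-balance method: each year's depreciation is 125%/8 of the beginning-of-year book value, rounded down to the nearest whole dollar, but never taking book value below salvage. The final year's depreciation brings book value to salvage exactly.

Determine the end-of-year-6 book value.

$24,701

Depreciable base = $68,456 − $4,700 = $63,756.
Year 1: ⌊$68,456 × 125%/8⌋ = $10,696. Book value $57,760.
Year 2: ⌊$57,760 × 125%/8⌋ = $9,025. Book value $48,735.
Year 3: ⌊$48,735 × 125%/8⌋ = $7,614. Book value $41,121.
Year 4: ⌊$41,121 × 125%/8⌋ = $6,425. Book value $34,696.
Year 5: ⌊$34,696 × 125%/8⌋ = $5,421. Book value $29,275.
Year 6: ⌊$29,275 × 125%/8⌋ = $4,574. Book value $24,701.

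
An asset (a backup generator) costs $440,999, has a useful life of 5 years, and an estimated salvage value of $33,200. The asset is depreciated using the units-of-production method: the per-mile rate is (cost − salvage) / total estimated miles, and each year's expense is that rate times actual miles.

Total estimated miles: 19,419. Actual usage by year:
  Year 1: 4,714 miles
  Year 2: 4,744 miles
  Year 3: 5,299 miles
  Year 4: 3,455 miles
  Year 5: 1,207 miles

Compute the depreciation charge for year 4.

$72,555

Depreciable base = $440,999 − $33,200 = $407,799.
Rate = $407,799 / 19,419 miles = $21 per mile.
Year 1: 4,714 × $21 = $98,994. Book value $342,005.
Year 2: 4,744 × $21 = $99,624. Book value $242,381.
Year 3: 5,299 × $21 = $111,279. Book value $131,102.
Year 4: 3,455 × $21 = $72,555. Book value $58,547.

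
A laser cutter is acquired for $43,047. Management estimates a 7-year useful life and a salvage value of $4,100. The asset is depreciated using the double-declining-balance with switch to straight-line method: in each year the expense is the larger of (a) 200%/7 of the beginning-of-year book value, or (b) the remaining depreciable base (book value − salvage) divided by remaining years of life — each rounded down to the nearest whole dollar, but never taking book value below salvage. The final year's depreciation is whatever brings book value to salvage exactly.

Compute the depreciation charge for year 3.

Depreciable base = $43,047 − $4,100 = $38,947.
Year 1: DB = ⌊$43,047 × 200%/7⌋ = $12,299; SL = ⌊$38,947/7⌋ = $5,563 → take DB $12,299. Book value $30,748.
Year 2: DB = ⌊$30,748 × 200%/7⌋ = $8,785; SL = ⌊$26,648/6⌋ = $4,441 → take DB $8,785. Book value $21,963.
Year 3: DB = ⌊$21,963 × 200%/7⌋ = $6,275; SL = ⌊$17,863/5⌋ = $3,572 → take DB $6,275. Book value $15,688.

$6,275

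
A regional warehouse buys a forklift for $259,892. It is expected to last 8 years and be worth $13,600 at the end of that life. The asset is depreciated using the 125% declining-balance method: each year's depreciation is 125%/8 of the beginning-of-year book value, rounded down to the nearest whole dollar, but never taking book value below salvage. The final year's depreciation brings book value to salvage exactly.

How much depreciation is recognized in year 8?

Depreciable base = $259,892 − $13,600 = $246,292.
Year 1: ⌊$259,892 × 125%/8⌋ = $40,608. Book value $219,284.
Year 2: ⌊$219,284 × 125%/8⌋ = $34,263. Book value $185,021.
Year 3: ⌊$185,021 × 125%/8⌋ = $28,909. Book value $156,112.
Year 4: ⌊$156,112 × 125%/8⌋ = $24,392. Book value $131,720.
Year 5: ⌊$131,720 × 125%/8⌋ = $20,581. Book value $111,139.
Year 6: ⌊$111,139 × 125%/8⌋ = $17,365. Book value $93,774.
Year 7: ⌊$93,774 × 125%/8⌋ = $14,652. Book value $79,122.
Year 8 (final): $79,122 − $13,600 = $65,522. Book value $13,600.

$65,522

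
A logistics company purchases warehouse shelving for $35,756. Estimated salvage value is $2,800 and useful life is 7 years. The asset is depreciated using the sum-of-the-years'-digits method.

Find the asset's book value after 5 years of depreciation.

Depreciable base = $35,756 − $2,800 = $32,956.
Sum of the years' digits = 7+6+5+4+3+2+1 = 28.
Year 1: $32,956 × 7/28 = $8,239. Book value $27,517.
Year 2: $32,956 × 6/28 = $7,062. Book value $20,455.
Year 3: $32,956 × 5/28 = $5,885. Book value $14,570.
Year 4: $32,956 × 4/28 = $4,708. Book value $9,862.
Year 5: $32,956 × 3/28 = $3,531. Book value $6,331.

$6,331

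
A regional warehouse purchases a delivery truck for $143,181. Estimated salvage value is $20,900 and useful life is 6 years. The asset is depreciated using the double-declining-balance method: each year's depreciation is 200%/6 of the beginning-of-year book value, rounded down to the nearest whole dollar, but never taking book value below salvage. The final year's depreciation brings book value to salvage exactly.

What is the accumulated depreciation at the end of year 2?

$79,545

Depreciable base = $143,181 − $20,900 = $122,281.
Year 1: ⌊$143,181 × 200%/6⌋ = $47,727. Book value $95,454.
Year 2: ⌊$95,454 × 200%/6⌋ = $31,818. Book value $63,636.
Accumulated through year 2 = $143,181 − $63,636 = $79,545.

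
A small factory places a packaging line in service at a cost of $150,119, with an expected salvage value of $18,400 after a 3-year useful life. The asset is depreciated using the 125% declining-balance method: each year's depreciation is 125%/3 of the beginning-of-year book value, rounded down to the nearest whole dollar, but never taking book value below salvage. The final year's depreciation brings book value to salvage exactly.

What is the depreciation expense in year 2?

Depreciable base = $150,119 − $18,400 = $131,719.
Year 1: ⌊$150,119 × 125%/3⌋ = $62,549. Book value $87,570.
Year 2: ⌊$87,570 × 125%/3⌋ = $36,487. Book value $51,083.

$36,487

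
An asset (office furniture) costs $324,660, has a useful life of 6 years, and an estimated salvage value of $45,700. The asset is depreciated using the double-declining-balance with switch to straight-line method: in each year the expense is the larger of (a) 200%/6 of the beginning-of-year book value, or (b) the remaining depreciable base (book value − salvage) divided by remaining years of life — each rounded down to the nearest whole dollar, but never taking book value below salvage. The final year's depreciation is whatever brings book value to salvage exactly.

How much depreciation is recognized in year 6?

Depreciable base = $324,660 − $45,700 = $278,960.
Year 1: DB = ⌊$324,660 × 200%/6⌋ = $108,220; SL = ⌊$278,960/6⌋ = $46,493 → take DB $108,220. Book value $216,440.
Year 2: DB = ⌊$216,440 × 200%/6⌋ = $72,146; SL = ⌊$170,740/5⌋ = $34,148 → take DB $72,146. Book value $144,294.
Year 3: DB = ⌊$144,294 × 200%/6⌋ = $48,098; SL = ⌊$98,594/4⌋ = $24,648 → take DB $48,098. Book value $96,196.
Year 4: DB = ⌊$96,196 × 200%/6⌋ = $32,065; SL = ⌊$50,496/3⌋ = $16,832 → take DB $32,065. Book value $64,131.
Year 5: DB = ⌊$64,131 × 200%/6⌋ = $21,377; SL = ⌊$18,431/2⌋ = $9,215 → take DB $21,377, capped at $18,431. Book value $45,700.
Year 6 (final): $45,700 − $45,700 = $0. Book value $45,700.

$0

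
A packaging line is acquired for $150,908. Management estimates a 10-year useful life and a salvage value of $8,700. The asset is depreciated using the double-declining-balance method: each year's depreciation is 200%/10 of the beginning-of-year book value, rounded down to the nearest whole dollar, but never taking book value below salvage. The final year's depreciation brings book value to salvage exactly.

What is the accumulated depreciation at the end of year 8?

Depreciable base = $150,908 − $8,700 = $142,208.
Year 1: ⌊$150,908 × 200%/10⌋ = $30,181. Book value $120,727.
Year 2: ⌊$120,727 × 200%/10⌋ = $24,145. Book value $96,582.
Year 3: ⌊$96,582 × 200%/10⌋ = $19,316. Book value $77,266.
Year 4: ⌊$77,266 × 200%/10⌋ = $15,453. Book value $61,813.
Year 5: ⌊$61,813 × 200%/10⌋ = $12,362. Book value $49,451.
Year 6: ⌊$49,451 × 200%/10⌋ = $9,890. Book value $39,561.
Year 7: ⌊$39,561 × 200%/10⌋ = $7,912. Book value $31,649.
Year 8: ⌊$31,649 × 200%/10⌋ = $6,329. Book value $25,320.
Accumulated through year 8 = $150,908 − $25,320 = $125,588.

$125,588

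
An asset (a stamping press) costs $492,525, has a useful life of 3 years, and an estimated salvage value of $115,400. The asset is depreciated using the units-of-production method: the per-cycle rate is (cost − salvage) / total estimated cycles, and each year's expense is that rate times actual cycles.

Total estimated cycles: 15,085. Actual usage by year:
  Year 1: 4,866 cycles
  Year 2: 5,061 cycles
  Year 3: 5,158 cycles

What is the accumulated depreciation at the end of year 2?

Depreciable base = $492,525 − $115,400 = $377,125.
Rate = $377,125 / 15,085 cycles = $25 per cycle.
Year 1: 4,866 × $25 = $121,650. Book value $370,875.
Year 2: 5,061 × $25 = $126,525. Book value $244,350.
Accumulated through year 2 = $492,525 − $244,350 = $248,175.

$248,175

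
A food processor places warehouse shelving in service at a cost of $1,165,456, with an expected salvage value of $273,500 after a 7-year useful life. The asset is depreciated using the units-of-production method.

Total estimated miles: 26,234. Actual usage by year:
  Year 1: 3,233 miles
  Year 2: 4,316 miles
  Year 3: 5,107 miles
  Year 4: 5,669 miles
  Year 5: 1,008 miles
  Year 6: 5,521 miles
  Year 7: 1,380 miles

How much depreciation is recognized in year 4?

$192,746

Depreciable base = $1,165,456 − $273,500 = $891,956.
Rate = $891,956 / 26,234 miles = $34 per mile.
Year 1: 3,233 × $34 = $109,922. Book value $1,055,534.
Year 2: 4,316 × $34 = $146,744. Book value $908,790.
Year 3: 5,107 × $34 = $173,638. Book value $735,152.
Year 4: 5,669 × $34 = $192,746. Book value $542,406.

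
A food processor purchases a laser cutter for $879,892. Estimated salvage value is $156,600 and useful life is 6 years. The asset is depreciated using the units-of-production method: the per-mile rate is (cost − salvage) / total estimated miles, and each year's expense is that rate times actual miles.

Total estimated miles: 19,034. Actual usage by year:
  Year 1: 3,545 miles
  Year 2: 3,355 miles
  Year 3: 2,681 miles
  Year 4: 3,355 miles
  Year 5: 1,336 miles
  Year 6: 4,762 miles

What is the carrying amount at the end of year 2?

Depreciable base = $879,892 − $156,600 = $723,292.
Rate = $723,292 / 19,034 miles = $38 per mile.
Year 1: 3,545 × $38 = $134,710. Book value $745,182.
Year 2: 3,355 × $38 = $127,490. Book value $617,692.

$617,692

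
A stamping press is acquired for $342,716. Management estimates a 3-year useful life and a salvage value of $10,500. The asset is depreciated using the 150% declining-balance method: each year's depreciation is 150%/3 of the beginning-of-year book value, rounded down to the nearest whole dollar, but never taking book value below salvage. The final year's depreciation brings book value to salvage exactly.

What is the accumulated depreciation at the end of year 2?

$257,037

Depreciable base = $342,716 − $10,500 = $332,216.
Year 1: ⌊$342,716 × 150%/3⌋ = $171,358. Book value $171,358.
Year 2: ⌊$171,358 × 150%/3⌋ = $85,679. Book value $85,679.
Accumulated through year 2 = $342,716 − $85,679 = $257,037.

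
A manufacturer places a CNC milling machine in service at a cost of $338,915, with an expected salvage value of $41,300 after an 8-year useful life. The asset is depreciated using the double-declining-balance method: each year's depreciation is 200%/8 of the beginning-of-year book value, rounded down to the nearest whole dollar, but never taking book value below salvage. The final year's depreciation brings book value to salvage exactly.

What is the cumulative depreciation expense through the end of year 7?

Depreciable base = $338,915 − $41,300 = $297,615.
Year 1: ⌊$338,915 × 200%/8⌋ = $84,728. Book value $254,187.
Year 2: ⌊$254,187 × 200%/8⌋ = $63,546. Book value $190,641.
Year 3: ⌊$190,641 × 200%/8⌋ = $47,660. Book value $142,981.
Year 4: ⌊$142,981 × 200%/8⌋ = $35,745. Book value $107,236.
Year 5: ⌊$107,236 × 200%/8⌋ = $26,809. Book value $80,427.
Year 6: ⌊$80,427 × 200%/8⌋ = $20,106. Book value $60,321.
Year 7: ⌊$60,321 × 200%/8⌋ = $15,080. Book value $45,241.
Accumulated through year 7 = $338,915 − $45,241 = $293,674.

$293,674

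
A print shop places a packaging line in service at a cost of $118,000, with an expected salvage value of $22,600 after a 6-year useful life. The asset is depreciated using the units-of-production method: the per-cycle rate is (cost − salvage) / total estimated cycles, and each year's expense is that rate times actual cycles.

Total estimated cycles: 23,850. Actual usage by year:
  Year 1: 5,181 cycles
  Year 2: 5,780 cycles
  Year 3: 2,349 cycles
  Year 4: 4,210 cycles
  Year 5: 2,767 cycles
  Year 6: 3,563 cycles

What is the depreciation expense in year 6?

$14,252

Depreciable base = $118,000 − $22,600 = $95,400.
Rate = $95,400 / 23,850 cycles = $4 per cycle.
Year 1: 5,181 × $4 = $20,724. Book value $97,276.
Year 2: 5,780 × $4 = $23,120. Book value $74,156.
Year 3: 2,349 × $4 = $9,396. Book value $64,760.
Year 4: 4,210 × $4 = $16,840. Book value $47,920.
Year 5: 2,767 × $4 = $11,068. Book value $36,852.
Year 6: 3,563 × $4 = $14,252. Book value $22,600.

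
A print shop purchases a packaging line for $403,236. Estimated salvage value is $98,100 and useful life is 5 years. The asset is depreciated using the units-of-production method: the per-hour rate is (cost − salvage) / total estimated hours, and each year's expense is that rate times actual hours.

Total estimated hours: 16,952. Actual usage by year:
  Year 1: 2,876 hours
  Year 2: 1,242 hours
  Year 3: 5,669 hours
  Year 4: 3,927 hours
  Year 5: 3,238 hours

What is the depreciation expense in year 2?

Depreciable base = $403,236 − $98,100 = $305,136.
Rate = $305,136 / 16,952 hours = $18 per hour.
Year 1: 2,876 × $18 = $51,768. Book value $351,468.
Year 2: 1,242 × $18 = $22,356. Book value $329,112.

$22,356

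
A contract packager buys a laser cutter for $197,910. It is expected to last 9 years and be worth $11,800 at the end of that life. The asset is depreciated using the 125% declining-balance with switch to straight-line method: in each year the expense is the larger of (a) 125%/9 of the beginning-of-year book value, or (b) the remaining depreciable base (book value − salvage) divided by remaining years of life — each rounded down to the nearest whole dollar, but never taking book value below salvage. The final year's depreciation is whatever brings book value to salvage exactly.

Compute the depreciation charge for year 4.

Depreciable base = $197,910 − $11,800 = $186,110.
Year 1: DB = ⌊$197,910 × 125%/9⌋ = $27,487; SL = ⌊$186,110/9⌋ = $20,678 → take DB $27,487. Book value $170,423.
Year 2: DB = ⌊$170,423 × 125%/9⌋ = $23,669; SL = ⌊$158,623/8⌋ = $19,827 → take DB $23,669. Book value $146,754.
Year 3: DB = ⌊$146,754 × 125%/9⌋ = $20,382; SL = ⌊$134,954/7⌋ = $19,279 → take DB $20,382. Book value $126,372.
Year 4: DB = ⌊$126,372 × 125%/9⌋ = $17,551; SL = ⌊$114,572/6⌋ = $19,095 → take SL $19,095. Book value $107,277.

$19,095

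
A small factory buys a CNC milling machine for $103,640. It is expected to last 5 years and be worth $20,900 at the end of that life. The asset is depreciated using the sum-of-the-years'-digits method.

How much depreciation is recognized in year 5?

Depreciable base = $103,640 − $20,900 = $82,740.
Sum of the years' digits = 5+4+3+2+1 = 15.
Year 1: $82,740 × 5/15 = $27,580. Book value $76,060.
Year 2: $82,740 × 4/15 = $22,064. Book value $53,996.
Year 3: $82,740 × 3/15 = $16,548. Book value $37,448.
Year 4: $82,740 × 2/15 = $11,032. Book value $26,416.
Year 5: $82,740 × 1/15 = $5,516. Book value $20,900.

$5,516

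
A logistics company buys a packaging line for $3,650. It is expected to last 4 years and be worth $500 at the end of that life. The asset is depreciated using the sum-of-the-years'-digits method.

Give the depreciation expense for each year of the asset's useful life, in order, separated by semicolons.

Depreciable base = $3,650 − $500 = $3,150.
Sum of the years' digits = 4+3+2+1 = 10.
Year 1: $3,150 × 4/10 = $1,260. Book value $2,390.
Year 2: $3,150 × 3/10 = $945. Book value $1,445.
Year 3: $3,150 × 2/10 = $630. Book value $815.
Year 4: $3,150 × 1/10 = $315. Book value $500.

$1,260; $945; $630; $315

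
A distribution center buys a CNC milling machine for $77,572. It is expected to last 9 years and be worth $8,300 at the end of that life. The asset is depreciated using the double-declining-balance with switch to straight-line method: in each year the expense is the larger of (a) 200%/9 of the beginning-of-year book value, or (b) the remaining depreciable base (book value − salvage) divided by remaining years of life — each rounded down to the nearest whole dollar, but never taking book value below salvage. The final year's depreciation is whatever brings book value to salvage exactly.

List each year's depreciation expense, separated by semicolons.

$17,238; $13,407; $10,428; $8,110; $6,308; $4,906; $3,816; $2,968; $2,091

Depreciable base = $77,572 − $8,300 = $69,272.
Year 1: DB = ⌊$77,572 × 200%/9⌋ = $17,238; SL = ⌊$69,272/9⌋ = $7,696 → take DB $17,238. Book value $60,334.
Year 2: DB = ⌊$60,334 × 200%/9⌋ = $13,407; SL = ⌊$52,034/8⌋ = $6,504 → take DB $13,407. Book value $46,927.
Year 3: DB = ⌊$46,927 × 200%/9⌋ = $10,428; SL = ⌊$38,627/7⌋ = $5,518 → take DB $10,428. Book value $36,499.
Year 4: DB = ⌊$36,499 × 200%/9⌋ = $8,110; SL = ⌊$28,199/6⌋ = $4,699 → take DB $8,110. Book value $28,389.
Year 5: DB = ⌊$28,389 × 200%/9⌋ = $6,308; SL = ⌊$20,089/5⌋ = $4,017 → take DB $6,308. Book value $22,081.
Year 6: DB = ⌊$22,081 × 200%/9⌋ = $4,906; SL = ⌊$13,781/4⌋ = $3,445 → take DB $4,906. Book value $17,175.
Year 7: DB = ⌊$17,175 × 200%/9⌋ = $3,816; SL = ⌊$8,875/3⌋ = $2,958 → take DB $3,816. Book value $13,359.
Year 8: DB = ⌊$13,359 × 200%/9⌋ = $2,968; SL = ⌊$5,059/2⌋ = $2,529 → take DB $2,968. Book value $10,391.
Year 9 (final): $10,391 − $8,300 = $2,091. Book value $8,300.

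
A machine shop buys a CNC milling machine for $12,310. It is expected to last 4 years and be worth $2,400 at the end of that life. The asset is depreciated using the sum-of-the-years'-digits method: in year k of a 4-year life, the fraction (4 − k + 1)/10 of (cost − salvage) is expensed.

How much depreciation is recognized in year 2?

$2,973

Depreciable base = $12,310 − $2,400 = $9,910.
Sum of the years' digits = 4+3+2+1 = 10.
Year 1: $9,910 × 4/10 = $3,964. Book value $8,346.
Year 2: $9,910 × 3/10 = $2,973. Book value $5,373.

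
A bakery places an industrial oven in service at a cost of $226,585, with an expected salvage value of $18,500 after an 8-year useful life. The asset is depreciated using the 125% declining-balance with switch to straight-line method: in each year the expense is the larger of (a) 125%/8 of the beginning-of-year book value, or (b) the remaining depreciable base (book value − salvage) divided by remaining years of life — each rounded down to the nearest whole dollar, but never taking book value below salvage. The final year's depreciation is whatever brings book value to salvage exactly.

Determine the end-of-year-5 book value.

Depreciable base = $226,585 − $18,500 = $208,085.
Year 1: DB = ⌊$226,585 × 125%/8⌋ = $35,403; SL = ⌊$208,085/8⌋ = $26,010 → take DB $35,403. Book value $191,182.
Year 2: DB = ⌊$191,182 × 125%/8⌋ = $29,872; SL = ⌊$172,682/7⌋ = $24,668 → take DB $29,872. Book value $161,310.
Year 3: DB = ⌊$161,310 × 125%/8⌋ = $25,204; SL = ⌊$142,810/6⌋ = $23,801 → take DB $25,204. Book value $136,106.
Year 4: DB = ⌊$136,106 × 125%/8⌋ = $21,266; SL = ⌊$117,606/5⌋ = $23,521 → take SL $23,521. Book value $112,585.
Year 5: DB = ⌊$112,585 × 125%/8⌋ = $17,591; SL = ⌊$94,085/4⌋ = $23,521 → take SL $23,521. Book value $89,064.

$89,064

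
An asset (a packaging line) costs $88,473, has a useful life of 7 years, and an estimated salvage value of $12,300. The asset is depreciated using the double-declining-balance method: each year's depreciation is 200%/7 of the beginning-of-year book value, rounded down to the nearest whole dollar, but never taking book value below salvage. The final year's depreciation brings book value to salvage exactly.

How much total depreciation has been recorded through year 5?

Depreciable base = $88,473 − $12,300 = $76,173.
Year 1: ⌊$88,473 × 200%/7⌋ = $25,278. Book value $63,195.
Year 2: ⌊$63,195 × 200%/7⌋ = $18,055. Book value $45,140.
Year 3: ⌊$45,140 × 200%/7⌋ = $12,897. Book value $32,243.
Year 4: ⌊$32,243 × 200%/7⌋ = $9,212. Book value $23,031.
Year 5: ⌊$23,031 × 200%/7⌋ = $6,580. Book value $16,451.
Accumulated through year 5 = $88,473 − $16,451 = $72,022.

$72,022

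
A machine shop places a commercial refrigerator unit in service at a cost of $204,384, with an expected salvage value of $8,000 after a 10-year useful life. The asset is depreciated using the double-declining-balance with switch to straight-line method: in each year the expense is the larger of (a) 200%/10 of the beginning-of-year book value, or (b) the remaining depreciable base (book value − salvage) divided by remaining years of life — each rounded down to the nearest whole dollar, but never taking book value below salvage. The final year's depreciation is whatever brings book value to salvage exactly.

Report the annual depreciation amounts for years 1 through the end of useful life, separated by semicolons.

$40,876; $32,701; $26,161; $20,929; $16,743; $13,394; $11,395; $11,395; $11,395; $11,395

Depreciable base = $204,384 − $8,000 = $196,384.
Year 1: DB = ⌊$204,384 × 200%/10⌋ = $40,876; SL = ⌊$196,384/10⌋ = $19,638 → take DB $40,876. Book value $163,508.
Year 2: DB = ⌊$163,508 × 200%/10⌋ = $32,701; SL = ⌊$155,508/9⌋ = $17,278 → take DB $32,701. Book value $130,807.
Year 3: DB = ⌊$130,807 × 200%/10⌋ = $26,161; SL = ⌊$122,807/8⌋ = $15,350 → take DB $26,161. Book value $104,646.
Year 4: DB = ⌊$104,646 × 200%/10⌋ = $20,929; SL = ⌊$96,646/7⌋ = $13,806 → take DB $20,929. Book value $83,717.
Year 5: DB = ⌊$83,717 × 200%/10⌋ = $16,743; SL = ⌊$75,717/6⌋ = $12,619 → take DB $16,743. Book value $66,974.
Year 6: DB = ⌊$66,974 × 200%/10⌋ = $13,394; SL = ⌊$58,974/5⌋ = $11,794 → take DB $13,394. Book value $53,580.
Year 7: DB = ⌊$53,580 × 200%/10⌋ = $10,716; SL = ⌊$45,580/4⌋ = $11,395 → take SL $11,395. Book value $42,185.
Year 8: DB = ⌊$42,185 × 200%/10⌋ = $8,437; SL = ⌊$34,185/3⌋ = $11,395 → take SL $11,395. Book value $30,790.
Year 9: DB = ⌊$30,790 × 200%/10⌋ = $6,158; SL = ⌊$22,790/2⌋ = $11,395 → take SL $11,395. Book value $19,395.
Year 10 (final): $19,395 − $8,000 = $11,395. Book value $8,000.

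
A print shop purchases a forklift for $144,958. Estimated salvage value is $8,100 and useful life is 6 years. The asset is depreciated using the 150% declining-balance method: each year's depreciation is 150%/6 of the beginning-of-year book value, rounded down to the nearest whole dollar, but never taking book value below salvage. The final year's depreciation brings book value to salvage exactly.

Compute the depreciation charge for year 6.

$26,301

Depreciable base = $144,958 − $8,100 = $136,858.
Year 1: ⌊$144,958 × 150%/6⌋ = $36,239. Book value $108,719.
Year 2: ⌊$108,719 × 150%/6⌋ = $27,179. Book value $81,540.
Year 3: ⌊$81,540 × 150%/6⌋ = $20,385. Book value $61,155.
Year 4: ⌊$61,155 × 150%/6⌋ = $15,288. Book value $45,867.
Year 5: ⌊$45,867 × 150%/6⌋ = $11,466. Book value $34,401.
Year 6 (final): $34,401 − $8,100 = $26,301. Book value $8,100.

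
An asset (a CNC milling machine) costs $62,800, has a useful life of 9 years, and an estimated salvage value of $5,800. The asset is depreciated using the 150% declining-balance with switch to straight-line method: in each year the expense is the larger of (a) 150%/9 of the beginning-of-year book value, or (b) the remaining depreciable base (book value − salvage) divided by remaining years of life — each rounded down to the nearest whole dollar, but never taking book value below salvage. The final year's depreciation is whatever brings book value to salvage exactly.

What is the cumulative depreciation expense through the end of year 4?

Depreciable base = $62,800 − $5,800 = $57,000.
Year 1: DB = ⌊$62,800 × 150%/9⌋ = $10,466; SL = ⌊$57,000/9⌋ = $6,333 → take DB $10,466. Book value $52,334.
Year 2: DB = ⌊$52,334 × 150%/9⌋ = $8,722; SL = ⌊$46,534/8⌋ = $5,816 → take DB $8,722. Book value $43,612.
Year 3: DB = ⌊$43,612 × 150%/9⌋ = $7,268; SL = ⌊$37,812/7⌋ = $5,401 → take DB $7,268. Book value $36,344.
Year 4: DB = ⌊$36,344 × 150%/9⌋ = $6,057; SL = ⌊$30,544/6⌋ = $5,090 → take DB $6,057. Book value $30,287.
Accumulated through year 4 = $62,800 − $30,287 = $32,513.

$32,513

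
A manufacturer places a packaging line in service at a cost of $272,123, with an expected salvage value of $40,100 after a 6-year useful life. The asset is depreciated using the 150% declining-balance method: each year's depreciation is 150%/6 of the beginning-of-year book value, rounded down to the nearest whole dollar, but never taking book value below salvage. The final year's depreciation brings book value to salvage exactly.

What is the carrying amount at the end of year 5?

Depreciable base = $272,123 − $40,100 = $232,023.
Year 1: ⌊$272,123 × 150%/6⌋ = $68,030. Book value $204,093.
Year 2: ⌊$204,093 × 150%/6⌋ = $51,023. Book value $153,070.
Year 3: ⌊$153,070 × 150%/6⌋ = $38,267. Book value $114,803.
Year 4: ⌊$114,803 × 150%/6⌋ = $28,700. Book value $86,103.
Year 5: ⌊$86,103 × 150%/6⌋ = $21,525. Book value $64,578.

$64,578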